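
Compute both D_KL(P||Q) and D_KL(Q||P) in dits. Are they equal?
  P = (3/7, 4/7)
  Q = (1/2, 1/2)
D_KL(P||Q) = 0.0044, D_KL(Q||P) = 0.0045

KL divergence is not symmetric: D_KL(P||Q) ≠ D_KL(Q||P) in general.

D_KL(P||Q) = 0.0044 dits
D_KL(Q||P) = 0.0045 dits

No, they are not equal!

This asymmetry is why KL divergence is not a true distance metric.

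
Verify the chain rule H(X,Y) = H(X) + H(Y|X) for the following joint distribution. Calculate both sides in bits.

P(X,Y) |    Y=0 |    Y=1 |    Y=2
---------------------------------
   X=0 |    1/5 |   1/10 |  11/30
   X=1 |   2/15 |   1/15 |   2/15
H(X,Y) = 2.3629, H(X) = 0.9183, H(Y|X) = 1.4446 (all in bits)

Chain rule: H(X,Y) = H(X) + H(Y|X)

Left side — joint entropy directly:
H(X,Y) = -Σ p(x,y) log p(x,y) = 2.3629 bits

Right side — compute H(Y|X) from the conditional distributions:
P(X) = (2/3, 1/3), so H(X) = 0.9183 bits
H(Y|X) = Σ_x P(X=x) · H(Y|X=x):
  P(Y|X=0) = (3/10, 3/20, 11/20), H(Y|X=0) = 1.4060, weight P(X=0) = 2/3
  P(Y|X=1) = (2/5, 1/5, 2/5), H(Y|X=1) = 1.5219, weight P(X=1) = 1/3
H(Y|X) = 1.4446 bits

H(X) + H(Y|X) = 0.9183 + 1.4446 = 2.3629 bits

Both sides equal 2.3629 bits. ✓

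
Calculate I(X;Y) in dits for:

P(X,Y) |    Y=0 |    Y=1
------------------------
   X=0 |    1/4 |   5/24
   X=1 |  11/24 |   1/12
0.0240 dits

Mutual information: I(X;Y) = H(X) + H(Y) - H(X,Y)

Marginals:
P(X) = (11/24, 13/24), H(X) = 0.2995 dits
P(Y) = (17/24, 7/24), H(Y) = 0.2622 dits

Joint entropy: H(X,Y) = 0.5377 dits

I(X;Y) = 0.2995 + 0.2622 - 0.5377 = 0.0240 dits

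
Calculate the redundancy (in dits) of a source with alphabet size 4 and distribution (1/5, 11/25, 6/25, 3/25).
0.0461 dits

Redundancy measures how far a source is from maximum entropy:
R = H_max - H(X)

Maximum entropy for 4 symbols: H_max = log_10(4) = 0.6021 dits
Actual entropy: H(X) = 0.5559 dits
Redundancy: R = 0.6021 - 0.5559 = 0.0461 dits

This redundancy represents potential for compression: the source could be compressed by 0.0461 dits per symbol.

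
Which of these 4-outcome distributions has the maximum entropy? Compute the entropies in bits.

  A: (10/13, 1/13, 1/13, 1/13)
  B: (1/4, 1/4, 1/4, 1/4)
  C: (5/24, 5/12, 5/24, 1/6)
B

For a discrete distribution over n outcomes, entropy is maximized by the uniform distribution.

Computing entropies:
H(A) = 1.1451 bits
H(B) = 2.0000 bits
H(C) = 1.9000 bits

The uniform distribution (where all probabilities equal 1/4) achieves the maximum entropy of log_2(4) = 2.0000 bits.

Distribution B has the highest entropy.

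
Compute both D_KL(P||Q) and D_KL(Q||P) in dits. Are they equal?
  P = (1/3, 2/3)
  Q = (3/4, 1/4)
D_KL(P||Q) = 0.1666, D_KL(Q||P) = 0.1576

KL divergence is not symmetric: D_KL(P||Q) ≠ D_KL(Q||P) in general.

D_KL(P||Q) = 0.1666 dits
D_KL(Q||P) = 0.1576 dits

No, they are not equal!

This asymmetry is why KL divergence is not a true distance metric.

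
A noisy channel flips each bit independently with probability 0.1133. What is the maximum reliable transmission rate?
0.4902 bits

For a binary symmetric channel (BSC) with error probability p:
Capacity C = 1 - H(p) bits per symbol

where H(p) = -p log₂(p) - (1-p) log₂(1-p) is the binary entropy function.

H(0.1133) = 0.5098 bits
C = 1 - 0.5098 = 0.4902 bits per symbol

This means we can reliably transmit up to 0.4902 bits of information per channel use.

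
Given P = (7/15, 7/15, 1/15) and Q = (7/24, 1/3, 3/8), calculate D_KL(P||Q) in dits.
0.1134 dits

KL divergence: D_KL(P||Q) = Σ p(x) log(p(x)/q(x))

Computing term by term:
  x=0: 7/15 × log_10[(7/15)/(7/24)] = 7/15 × 0.2041 = 0.0953
  x=1: 7/15 × log_10[(7/15)/(1/3)] = 7/15 × 0.1461 = 0.0682
  x=2: 1/15 × log_10[(1/15)/(3/8)] = 1/15 × -0.7501 = -0.0500

D_KL(P||Q) = 0.1134 dits

Note: KL divergence is always non-negative and equals 0 iff P = Q.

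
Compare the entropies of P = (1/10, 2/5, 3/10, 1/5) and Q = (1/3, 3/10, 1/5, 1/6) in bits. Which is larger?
Q

Computing entropies in bits:
H(P) = 1.8464
H(Q) = 1.9446

Distribution Q has higher entropy.

Intuition: The distribution closer to uniform (more spread out) has higher entropy.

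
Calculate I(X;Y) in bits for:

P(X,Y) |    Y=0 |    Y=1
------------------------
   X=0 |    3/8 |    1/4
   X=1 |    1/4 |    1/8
0.0032 bits

Mutual information: I(X;Y) = H(X) + H(Y) - H(X,Y)

Marginals:
P(X) = (5/8, 3/8), H(X) = 0.9544 bits
P(Y) = (5/8, 3/8), H(Y) = 0.9544 bits

Joint entropy: H(X,Y) = 1.9056 bits

I(X;Y) = 0.9544 + 0.9544 - 1.9056 = 0.0032 bits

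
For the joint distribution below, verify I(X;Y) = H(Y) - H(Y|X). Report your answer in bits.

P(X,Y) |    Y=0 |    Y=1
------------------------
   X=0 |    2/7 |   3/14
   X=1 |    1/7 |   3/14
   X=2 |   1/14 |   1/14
I(X;Y) = 0.0178 bits

Mutual information has multiple equivalent forms:
- I(X;Y) = H(X) - H(X|Y)
- I(X;Y) = H(Y) - H(Y|X)
- I(X;Y) = H(X) + H(Y) - H(X,Y)

Computing all quantities:
H(X) = 1.4316, H(Y) = 1.0000, H(X,Y) = 2.4138
H(X|Y) = 1.4138, H(Y|X) = 0.9822

Verification:
H(X) - H(X|Y) = 1.4316 - 1.4138 = 0.0178
H(Y) - H(Y|X) = 1.0000 - 0.9822 = 0.0178
H(X) + H(Y) - H(X,Y) = 1.4316 + 1.0000 - 2.4138 = 0.0178

All forms give I(X;Y) = 0.0178 bits. ✓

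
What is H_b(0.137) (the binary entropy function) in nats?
0.3995 nats

The binary entropy function is:
H(p) = -p log(p) - (1-p) log(1-p)

H(0.137) = -0.137 × log_e(0.137) - 0.863 × log_e(0.863)
H(0.137) = 0.3995 nats

Note: Binary entropy is maximized at p=0.5 (H=1 bit) and minimized at p=0 or p=1 (H=0).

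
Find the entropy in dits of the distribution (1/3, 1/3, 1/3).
0.4771 dits

Shannon entropy is H(X) = -Σ p(x) log p(x).

For P = (1/3, 1/3, 1/3):
H = -1/3 × log_10(1/3) -1/3 × log_10(1/3) -1/3 × log_10(1/3)
H = 0.4771 dits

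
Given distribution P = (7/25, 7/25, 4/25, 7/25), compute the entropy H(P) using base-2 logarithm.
1.9657 bits

Shannon entropy is H(X) = -Σ p(x) log p(x).

For P = (7/25, 7/25, 4/25, 7/25):
H = -7/25 × log_2(7/25) -7/25 × log_2(7/25) -4/25 × log_2(4/25) -7/25 × log_2(7/25)
H = 1.9657 bits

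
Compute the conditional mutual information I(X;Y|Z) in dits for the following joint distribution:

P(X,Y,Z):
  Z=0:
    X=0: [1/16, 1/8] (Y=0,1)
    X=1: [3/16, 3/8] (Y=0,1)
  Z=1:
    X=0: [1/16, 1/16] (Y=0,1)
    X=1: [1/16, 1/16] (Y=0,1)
0.0000 dits

Conditional mutual information: I(X;Y|Z) = H(X|Z) + H(Y|Z) - H(X,Y|Z)

H(Z) = 0.2442
H(X,Z) = 0.5026 → H(X|Z) = 0.2584
H(Y,Z) = 0.5268 → H(Y|Z) = 0.2826
H(X,Y,Z) = 0.7852 → H(X,Y|Z) = 0.5410

I(X;Y|Z) = 0.2584 + 0.2826 - 0.5410 = 0.0000 dits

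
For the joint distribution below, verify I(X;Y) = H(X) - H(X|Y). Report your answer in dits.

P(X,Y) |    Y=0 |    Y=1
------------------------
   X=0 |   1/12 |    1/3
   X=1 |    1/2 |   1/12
I(X;Y) = 0.1005 dits

Mutual information has multiple equivalent forms:
- I(X;Y) = H(X) - H(X|Y)
- I(X;Y) = H(Y) - H(Y|X)
- I(X;Y) = H(X) + H(Y) - H(X,Y)

Computing all quantities:
H(X) = 0.2950, H(Y) = 0.2950, H(X,Y) = 0.4894
H(X|Y) = 0.1944, H(Y|X) = 0.1944

Verification:
H(X) - H(X|Y) = 0.2950 - 0.1944 = 0.1005
H(Y) - H(Y|X) = 0.2950 - 0.1944 = 0.1005
H(X) + H(Y) - H(X,Y) = 0.2950 + 0.2950 - 0.4894 = 0.1005

All forms give I(X;Y) = 0.1005 dits. ✓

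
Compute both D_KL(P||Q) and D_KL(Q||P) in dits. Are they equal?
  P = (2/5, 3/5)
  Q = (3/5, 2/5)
D_KL(P||Q) = 0.0352, D_KL(Q||P) = 0.0352

KL divergence is not symmetric: D_KL(P||Q) ≠ D_KL(Q||P) in general.

D_KL(P||Q) = 0.0352 dits
D_KL(Q||P) = 0.0352 dits

In this case they happen to be equal (to 4 decimal places).

This asymmetry is why KL divergence is not a true distance metric.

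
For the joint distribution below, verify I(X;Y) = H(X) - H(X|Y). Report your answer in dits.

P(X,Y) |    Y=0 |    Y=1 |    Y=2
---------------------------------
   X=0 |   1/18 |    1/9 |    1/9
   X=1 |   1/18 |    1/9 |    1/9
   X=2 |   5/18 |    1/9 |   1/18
I(X;Y) = 0.0448 dits

Mutual information has multiple equivalent forms:
- I(X;Y) = H(X) - H(X|Y)
- I(X;Y) = H(Y) - H(Y|X)
- I(X;Y) = H(X) + H(Y) - H(X,Y)

Computing all quantities:
H(X) = 0.4656, H(Y) = 0.4731, H(X,Y) = 0.8939
H(X|Y) = 0.4208, H(Y|X) = 0.4283

Verification:
H(X) - H(X|Y) = 0.4656 - 0.4208 = 0.0448
H(Y) - H(Y|X) = 0.4731 - 0.4283 = 0.0448
H(X) + H(Y) - H(X,Y) = 0.4656 + 0.4731 - 0.8939 = 0.0448

All forms give I(X;Y) = 0.0448 dits. ✓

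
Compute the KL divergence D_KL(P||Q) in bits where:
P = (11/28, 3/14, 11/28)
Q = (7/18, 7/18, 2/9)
0.1444 bits

KL divergence: D_KL(P||Q) = Σ p(x) log(p(x)/q(x))

Computing term by term:
  x=0: 11/28 × log_2[(11/28)/(7/18)] = 11/28 × 0.0146 = 0.0058
  x=1: 3/14 × log_2[(3/14)/(7/18)] = 3/14 × -0.8598 = -0.1842
  x=2: 11/28 × log_2[(11/28)/(2/9)] = 11/28 × 0.8220 = 0.3229

D_KL(P||Q) = 0.1444 bits

Note: KL divergence is always non-negative and equals 0 iff P = Q.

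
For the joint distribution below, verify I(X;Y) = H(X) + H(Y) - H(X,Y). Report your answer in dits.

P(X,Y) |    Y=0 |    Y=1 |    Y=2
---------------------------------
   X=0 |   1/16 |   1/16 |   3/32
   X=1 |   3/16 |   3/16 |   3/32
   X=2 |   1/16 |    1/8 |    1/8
I(X;Y) = 0.0150 dits

Mutual information has multiple equivalent forms:
- I(X;Y) = H(X) - H(X|Y)
- I(X;Y) = H(Y) - H(Y|X)
- I(X;Y) = H(X) + H(Y) - H(X,Y)

Computing all quantities:
H(X) = 0.4565, H(Y) = 0.4755, H(X,Y) = 0.9169
H(X|Y) = 0.4415, H(Y|X) = 0.4604

Verification:
H(X) - H(X|Y) = 0.4565 - 0.4415 = 0.0150
H(Y) - H(Y|X) = 0.4755 - 0.4604 = 0.0150
H(X) + H(Y) - H(X,Y) = 0.4565 + 0.4755 - 0.9169 = 0.0150

All forms give I(X;Y) = 0.0150 dits. ✓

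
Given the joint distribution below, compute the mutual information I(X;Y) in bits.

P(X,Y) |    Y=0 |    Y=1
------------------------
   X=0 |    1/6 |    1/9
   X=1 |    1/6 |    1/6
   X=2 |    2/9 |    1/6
0.0049 bits

Mutual information: I(X;Y) = H(X) + H(Y) - H(X,Y)

Marginals:
P(X) = (5/18, 1/3, 7/18), H(X) = 1.5715 bits
P(Y) = (5/9, 4/9), H(Y) = 0.9911 bits

Joint entropy: H(X,Y) = 2.5577 bits

I(X;Y) = 1.5715 + 0.9911 - 2.5577 = 0.0049 bits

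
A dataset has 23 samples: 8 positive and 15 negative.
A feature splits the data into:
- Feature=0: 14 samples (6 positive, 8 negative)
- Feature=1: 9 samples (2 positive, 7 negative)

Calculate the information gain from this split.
0.0334 bits

Information Gain = H(Y) - H(Y|Feature)

Before split:
P(positive) = 8/23 = 0.3478
H(Y) = 0.9321 bits

After split:
Feature=0: H = 0.9852 bits (weight = 14/23)
Feature=1: H = 0.7642 bits (weight = 9/23)
H(Y|Feature) = (14/23)×0.9852 + (9/23)×0.7642 = 0.8987 bits

Information Gain = 0.9321 - 0.8987 = 0.0334 bits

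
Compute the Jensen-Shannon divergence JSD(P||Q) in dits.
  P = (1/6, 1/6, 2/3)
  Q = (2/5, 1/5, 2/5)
0.0184 dits

Jensen-Shannon divergence is:
JSD(P||Q) = 0.5 × D_KL(P||M) + 0.5 × D_KL(Q||M)
where M = 0.5 × (P + Q) is the mixture distribution.

M = 0.5 × (1/6, 1/6, 2/3) + 0.5 × (2/5, 1/5, 2/5) = (0.283333, 0.183333, 8/15)

D_KL(P||M) = 0.0193 dits
D_KL(Q||M) = 0.0175 dits

JSD(P||Q) = 0.5 × 0.0193 + 0.5 × 0.0175 = 0.0184 dits

Unlike KL divergence, JSD is symmetric and bounded: 0 ≤ JSD ≤ log(2).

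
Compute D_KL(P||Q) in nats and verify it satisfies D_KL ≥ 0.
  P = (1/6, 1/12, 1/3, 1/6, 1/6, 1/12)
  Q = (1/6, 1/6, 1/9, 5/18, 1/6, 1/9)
0.1993 nats

KL divergence satisfies the Gibbs inequality: D_KL(P||Q) ≥ 0 for all distributions P, Q.

D_KL(P||Q) = Σ p(x) log(p(x)/q(x))
Term by term:
  x=0: 1/6 × log_e[(1/6)/(1/6)] = 0.0000
  x=1: 1/12 × log_e[(1/12)/(1/6)] = -0.0578
  x=2: 1/3 × log_e[(1/3)/(1/9)] = 0.3662
  x=3: 1/6 × log_e[(1/6)/(5/18)] = -0.0851
  x=4: 1/6 × log_e[(1/6)/(1/6)] = 0.0000
  x=5: 1/12 × log_e[(1/12)/(1/9)] = -0.0240
D_KL(P||Q) = 0.1993 nats

D_KL(P||Q) = 0.1993 ≥ 0 ✓

This non-negativity is a fundamental property: relative entropy cannot be negative because it measures how different Q is from P.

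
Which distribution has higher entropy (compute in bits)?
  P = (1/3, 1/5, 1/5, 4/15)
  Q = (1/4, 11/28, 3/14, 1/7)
P

Computing entropies in bits:
H(P) = 1.9656
H(Q) = 1.9068

Distribution P has higher entropy.

Intuition: The distribution closer to uniform (more spread out) has higher entropy.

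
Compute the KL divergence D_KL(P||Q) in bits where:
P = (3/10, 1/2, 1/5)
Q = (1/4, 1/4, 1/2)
0.3145 bits

KL divergence: D_KL(P||Q) = Σ p(x) log(p(x)/q(x))

Computing term by term:
  x=0: 3/10 × log_2[(3/10)/(1/4)] = 3/10 × 0.2630 = 0.0789
  x=1: 1/2 × log_2[(1/2)/(1/4)] = 1/2 × 1.0000 = 0.5000
  x=2: 1/5 × log_2[(1/5)/(1/2)] = 1/5 × -1.3219 = -0.2644

D_KL(P||Q) = 0.3145 bits

Note: KL divergence is always non-negative and equals 0 iff P = Q.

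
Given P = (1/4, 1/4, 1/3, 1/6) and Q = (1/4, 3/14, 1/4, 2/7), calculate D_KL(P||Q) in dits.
0.0194 dits

KL divergence: D_KL(P||Q) = Σ p(x) log(p(x)/q(x))

Computing term by term:
  x=0: 1/4 × log_10[(1/4)/(1/4)] = 1/4 × 0.0000 = 0.0000
  x=1: 1/4 × log_10[(1/4)/(3/14)] = 1/4 × 0.0669 = 0.0167
  x=2: 1/3 × log_10[(1/3)/(1/4)] = 1/3 × 0.1249 = 0.0416
  x=3: 1/6 × log_10[(1/6)/(2/7)] = 1/6 × -0.2341 = -0.0390

D_KL(P||Q) = 0.0194 dits

Note: KL divergence is always non-negative and equals 0 iff P = Q.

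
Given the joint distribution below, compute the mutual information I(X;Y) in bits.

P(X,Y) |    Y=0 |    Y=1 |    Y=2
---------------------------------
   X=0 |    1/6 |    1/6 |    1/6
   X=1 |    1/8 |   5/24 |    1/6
0.0077 bits

Mutual information: I(X;Y) = H(X) + H(Y) - H(X,Y)

Marginals:
P(X) = (1/2, 1/2), H(X) = 1.0000 bits
P(Y) = (7/24, 3/8, 1/3), H(Y) = 1.5774 bits

Joint entropy: H(X,Y) = 2.5698 bits

I(X;Y) = 1.0000 + 1.5774 - 2.5698 = 0.0077 bits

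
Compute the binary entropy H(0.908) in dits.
0.1334 dits

The binary entropy function is:
H(p) = -p log(p) - (1-p) log(1-p)

H(0.908) = -0.908 × log_10(0.908) - 0.092 × log_10(0.092)
H(0.908) = 0.1334 dits

Note: Binary entropy is maximized at p=0.5 (H=1 bit) and minimized at p=0 or p=1 (H=0).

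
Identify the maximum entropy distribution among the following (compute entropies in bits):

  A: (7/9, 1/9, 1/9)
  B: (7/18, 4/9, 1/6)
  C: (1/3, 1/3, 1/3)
C

For a discrete distribution over n outcomes, entropy is maximized by the uniform distribution.

Computing entropies:
H(A) = 0.9864 bits
H(B) = 1.4807 bits
H(C) = 1.5850 bits

The uniform distribution (where all probabilities equal 1/3) achieves the maximum entropy of log_2(3) = 1.5850 bits.

Distribution C has the highest entropy.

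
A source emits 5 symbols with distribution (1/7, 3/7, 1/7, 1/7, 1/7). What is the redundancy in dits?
0.0584 dits

Redundancy measures how far a source is from maximum entropy:
R = H_max - H(X)

Maximum entropy for 5 symbols: H_max = log_10(5) = 0.6990 dits
Actual entropy: H(X) = 0.6406 dits
Redundancy: R = 0.6990 - 0.6406 = 0.0584 dits

This redundancy represents potential for compression: the source could be compressed by 0.0584 dits per symbol.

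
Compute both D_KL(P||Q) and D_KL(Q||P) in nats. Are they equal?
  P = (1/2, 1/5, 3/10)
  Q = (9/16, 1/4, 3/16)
D_KL(P||Q) = 0.0375, D_KL(Q||P) = 0.0339

KL divergence is not symmetric: D_KL(P||Q) ≠ D_KL(Q||P) in general.

D_KL(P||Q) = 0.0375 nats
D_KL(Q||P) = 0.0339 nats

No, they are not equal!

This asymmetry is why KL divergence is not a true distance metric.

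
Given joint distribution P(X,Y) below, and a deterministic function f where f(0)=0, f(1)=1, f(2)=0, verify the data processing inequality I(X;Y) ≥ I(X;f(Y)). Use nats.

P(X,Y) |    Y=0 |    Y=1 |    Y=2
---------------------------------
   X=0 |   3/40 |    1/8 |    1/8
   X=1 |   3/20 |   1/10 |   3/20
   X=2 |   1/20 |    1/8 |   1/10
I(X;Y) = 0.0236, I(X;f(Y)) = 0.0165, inequality holds: 0.0236 ≥ 0.0165

Data Processing Inequality: For any Markov chain X → Y → Z, we have I(X;Y) ≥ I(X;Z).

Here Z = f(Y) is a deterministic function of Y, forming X → Y → Z.

Original I(X;Y) = 0.0236 nats

After applying f:
P(X,Z) where Z=f(Y):
- P(X,Z=0) = P(X,Y=0) + P(X,Y=2)
- P(X,Z=1) = P(X,Y=1)

I(X;Z) = I(X;f(Y)) = 0.0165 nats

Verification: 0.0236 ≥ 0.0165 ✓

Information cannot be created by processing; the function f can only lose information about X.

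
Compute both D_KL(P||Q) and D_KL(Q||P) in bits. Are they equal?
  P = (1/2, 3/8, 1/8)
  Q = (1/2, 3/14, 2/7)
D_KL(P||Q) = 0.1537, D_KL(Q||P) = 0.1678

KL divergence is not symmetric: D_KL(P||Q) ≠ D_KL(Q||P) in general.

D_KL(P||Q) = 0.1537 bits
D_KL(Q||P) = 0.1678 bits

No, they are not equal!

This asymmetry is why KL divergence is not a true distance metric.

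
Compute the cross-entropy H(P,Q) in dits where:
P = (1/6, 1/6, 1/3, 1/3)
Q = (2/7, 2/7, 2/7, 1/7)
0.6444 dits

Cross-entropy: H(P,Q) = -Σ p(x) log q(x)

Alternatively: H(P,Q) = H(P) + D_KL(P||Q)
H(P) = 0.5775 dits
D_KL(P||Q) = 0.0669 dits

H(P,Q) = 0.5775 + 0.0669 = 0.6444 dits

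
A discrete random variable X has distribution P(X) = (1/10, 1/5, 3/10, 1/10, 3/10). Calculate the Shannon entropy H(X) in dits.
0.6535 dits

Shannon entropy is H(X) = -Σ p(x) log p(x).

For P = (1/10, 1/5, 3/10, 1/10, 3/10):
H = -1/10 × log_10(1/10) -1/5 × log_10(1/5) -3/10 × log_10(3/10) -1/10 × log_10(1/10) -3/10 × log_10(3/10)
H = 0.6535 dits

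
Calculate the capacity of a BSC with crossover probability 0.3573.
0.0596 bits

For a binary symmetric channel (BSC) with error probability p:
Capacity C = 1 - H(p) bits per symbol

where H(p) = -p log₂(p) - (1-p) log₂(1-p) is the binary entropy function.

H(0.3573) = 0.9404 bits
C = 1 - 0.9404 = 0.0596 bits per symbol

This means we can reliably transmit up to 0.0596 bits of information per channel use.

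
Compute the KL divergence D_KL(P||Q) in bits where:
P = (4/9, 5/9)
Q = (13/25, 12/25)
0.0165 bits

KL divergence: D_KL(P||Q) = Σ p(x) log(p(x)/q(x))

Computing term by term:
  x=0: 4/9 × log_2[(4/9)/(13/25)] = 4/9 × -0.2265 = -0.1007
  x=1: 5/9 × log_2[(5/9)/(12/25)] = 5/9 × 0.2109 = 0.1172

D_KL(P||Q) = 0.0165 bits

Note: KL divergence is always non-negative and equals 0 iff P = Q.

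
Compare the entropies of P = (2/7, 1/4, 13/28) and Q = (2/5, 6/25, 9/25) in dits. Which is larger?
Q

Computing entropies in dits:
H(P) = 0.4607
H(Q) = 0.4677

Distribution Q has higher entropy.

Intuition: The distribution closer to uniform (more spread out) has higher entropy.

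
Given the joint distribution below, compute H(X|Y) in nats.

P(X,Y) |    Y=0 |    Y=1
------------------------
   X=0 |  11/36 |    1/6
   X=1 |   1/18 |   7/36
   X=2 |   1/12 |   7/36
0.9784 nats

Using the chain rule: H(X|Y) = H(X,Y) - H(Y)

First, compute H(X,Y) = 1.6654 nats

Marginal P(Y) = (4/9, 5/9)
H(Y) = 0.6870 nats

H(X|Y) = H(X,Y) - H(Y) = 1.6654 - 0.6870 = 0.9784 nats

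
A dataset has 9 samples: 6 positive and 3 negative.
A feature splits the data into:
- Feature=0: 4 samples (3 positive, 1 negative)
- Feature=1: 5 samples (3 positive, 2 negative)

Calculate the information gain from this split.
0.0183 bits

Information Gain = H(Y) - H(Y|Feature)

Before split:
P(positive) = 6/9 = 0.6667
H(Y) = 0.9183 bits

After split:
Feature=0: H = 0.8113 bits (weight = 4/9)
Feature=1: H = 0.9710 bits (weight = 5/9)
H(Y|Feature) = (4/9)×0.8113 + (5/9)×0.9710 = 0.9000 bits

Information Gain = 0.9183 - 0.9000 = 0.0183 bits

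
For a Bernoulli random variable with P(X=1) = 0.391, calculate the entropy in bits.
0.9654 bits

The binary entropy function is:
H(p) = -p log(p) - (1-p) log(1-p)

H(0.391) = -0.391 × log_2(0.391) - 0.609 × log_2(0.609)
H(0.391) = 0.9654 bits

Note: Binary entropy is maximized at p=0.5 (H=1 bit) and minimized at p=0 or p=1 (H=0).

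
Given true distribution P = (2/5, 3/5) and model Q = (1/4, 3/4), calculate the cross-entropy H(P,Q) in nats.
0.7271 nats

Cross-entropy: H(P,Q) = -Σ p(x) log q(x)

Alternatively: H(P,Q) = H(P) + D_KL(P||Q)
H(P) = 0.6730 nats
D_KL(P||Q) = 0.0541 nats

H(P,Q) = 0.6730 + 0.0541 = 0.7271 nats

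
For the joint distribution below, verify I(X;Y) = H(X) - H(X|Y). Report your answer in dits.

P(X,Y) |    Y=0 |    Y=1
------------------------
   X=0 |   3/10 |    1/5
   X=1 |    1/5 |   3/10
I(X;Y) = 0.0087 dits

Mutual information has multiple equivalent forms:
- I(X;Y) = H(X) - H(X|Y)
- I(X;Y) = H(Y) - H(Y|X)
- I(X;Y) = H(X) + H(Y) - H(X,Y)

Computing all quantities:
H(X) = 0.3010, H(Y) = 0.3010, H(X,Y) = 0.5933
H(X|Y) = 0.2923, H(Y|X) = 0.2923

Verification:
H(X) - H(X|Y) = 0.3010 - 0.2923 = 0.0087
H(Y) - H(Y|X) = 0.3010 - 0.2923 = 0.0087
H(X) + H(Y) - H(X,Y) = 0.3010 + 0.3010 - 0.5933 = 0.0087

All forms give I(X;Y) = 0.0087 dits. ✓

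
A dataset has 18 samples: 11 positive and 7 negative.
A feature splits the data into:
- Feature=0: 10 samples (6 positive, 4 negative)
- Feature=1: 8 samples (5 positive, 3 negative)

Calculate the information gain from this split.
0.0005 bits

Information Gain = H(Y) - H(Y|Feature)

Before split:
P(positive) = 11/18 = 0.6111
H(Y) = 0.9641 bits

After split:
Feature=0: H = 0.9710 bits (weight = 10/18)
Feature=1: H = 0.9544 bits (weight = 8/18)
H(Y|Feature) = (10/18)×0.9710 + (8/18)×0.9544 = 0.9636 bits

Information Gain = 0.9641 - 0.9636 = 0.0005 bits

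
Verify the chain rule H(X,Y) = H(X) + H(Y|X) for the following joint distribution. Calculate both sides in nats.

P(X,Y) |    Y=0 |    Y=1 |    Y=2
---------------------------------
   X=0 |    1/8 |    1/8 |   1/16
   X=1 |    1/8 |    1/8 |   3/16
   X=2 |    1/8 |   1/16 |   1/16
H(X,Y) = 2.1334, H(X) = 1.0717, H(Y|X) = 1.0617 (all in nats)

Chain rule: H(X,Y) = H(X) + H(Y|X)

Left side — joint entropy directly:
H(X,Y) = -Σ p(x,y) log p(x,y) = 2.1334 nats

Right side — compute H(Y|X) from the conditional distributions:
P(X) = (5/16, 7/16, 1/4), so H(X) = 1.0717 nats
H(Y|X) = Σ_x P(X=x) · H(Y|X=x):
  P(Y|X=0) = (2/5, 2/5, 1/5), H(Y|X=0) = 1.0549, weight P(X=0) = 5/16
  P(Y|X=1) = (2/7, 2/7, 3/7), H(Y|X=1) = 1.0790, weight P(X=1) = 7/16
  P(Y|X=2) = (1/2, 1/4, 1/4), H(Y|X=2) = 1.0397, weight P(X=2) = 1/4
H(Y|X) = 1.0617 nats

H(X) + H(Y|X) = 1.0717 + 1.0617 = 2.1334 nats

Both sides equal 2.1334 nats. ✓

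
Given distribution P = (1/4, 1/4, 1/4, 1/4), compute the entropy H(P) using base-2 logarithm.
2.0000 bits

Shannon entropy is H(X) = -Σ p(x) log p(x).

For P = (1/4, 1/4, 1/4, 1/4):
H = -1/4 × log_2(1/4) -1/4 × log_2(1/4) -1/4 × log_2(1/4) -1/4 × log_2(1/4)
H = 2.0000 bits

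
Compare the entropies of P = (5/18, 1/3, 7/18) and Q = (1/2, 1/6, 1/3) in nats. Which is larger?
P

Computing entropies in nats:
H(P) = 1.0893
H(Q) = 1.0114

Distribution P has higher entropy.

Intuition: The distribution closer to uniform (more spread out) has higher entropy.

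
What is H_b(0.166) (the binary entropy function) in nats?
0.4495 nats

The binary entropy function is:
H(p) = -p log(p) - (1-p) log(1-p)

H(0.166) = -0.166 × log_e(0.166) - 0.834 × log_e(0.834)
H(0.166) = 0.4495 nats

Note: Binary entropy is maximized at p=0.5 (H=1 bit) and minimized at p=0 or p=1 (H=0).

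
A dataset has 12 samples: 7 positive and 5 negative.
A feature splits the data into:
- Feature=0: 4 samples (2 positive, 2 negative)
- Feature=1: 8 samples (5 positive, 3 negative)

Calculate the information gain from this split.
0.0102 bits

Information Gain = H(Y) - H(Y|Feature)

Before split:
P(positive) = 7/12 = 0.5833
H(Y) = 0.9799 bits

After split:
Feature=0: H = 1.0000 bits (weight = 4/12)
Feature=1: H = 0.9544 bits (weight = 8/12)
H(Y|Feature) = (4/12)×1.0000 + (8/12)×0.9544 = 0.9696 bits

Information Gain = 0.9799 - 0.9696 = 0.0102 bits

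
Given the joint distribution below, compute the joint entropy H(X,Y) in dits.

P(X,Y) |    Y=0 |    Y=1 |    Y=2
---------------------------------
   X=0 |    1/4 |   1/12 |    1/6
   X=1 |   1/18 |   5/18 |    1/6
0.7241 dits

Joint entropy is H(X,Y) = -Σ_{x,y} p(x,y) log p(x,y).

Summing over all non-zero entries:
H(X,Y) = -[1/4·log_10(1/4) + 1/12·log_10(1/12) + 1/6·log_10(1/6) + 1/18·log_10(1/18) + 5/18·log_10(5/18) + 1/6·log_10(1/6)]
H(X,Y) = 0.7241 dits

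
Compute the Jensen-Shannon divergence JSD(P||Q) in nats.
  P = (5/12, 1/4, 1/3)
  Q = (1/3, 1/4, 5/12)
0.0046 nats

Jensen-Shannon divergence is:
JSD(P||Q) = 0.5 × D_KL(P||M) + 0.5 × D_KL(Q||M)
where M = 0.5 × (P + Q) is the mixture distribution.

M = 0.5 × (5/12, 1/4, 1/3) + 0.5 × (1/3, 1/4, 5/12) = (3/8, 1/4, 3/8)

D_KL(P||M) = 0.0046 nats
D_KL(Q||M) = 0.0046 nats

JSD(P||Q) = 0.5 × 0.0046 + 0.5 × 0.0046 = 0.0046 nats

Unlike KL divergence, JSD is symmetric and bounded: 0 ≤ JSD ≤ log(2).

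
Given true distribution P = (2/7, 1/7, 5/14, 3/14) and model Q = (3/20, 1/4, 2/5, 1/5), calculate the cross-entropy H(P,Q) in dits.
0.6133 dits

Cross-entropy: H(P,Q) = -Σ p(x) log q(x)

Alternatively: H(P,Q) = H(P) + D_KL(P||Q)
H(P) = 0.5792 dits
D_KL(P||Q) = 0.0341 dits

H(P,Q) = 0.5792 + 0.0341 = 0.6133 dits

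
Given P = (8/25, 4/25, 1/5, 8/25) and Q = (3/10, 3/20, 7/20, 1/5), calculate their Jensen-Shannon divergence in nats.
0.0176 nats

Jensen-Shannon divergence is:
JSD(P||Q) = 0.5 × D_KL(P||M) + 0.5 × D_KL(Q||M)
where M = 0.5 × (P + Q) is the mixture distribution.

M = 0.5 × (8/25, 4/25, 1/5, 8/25) + 0.5 × (3/10, 3/20, 7/20, 1/5) = (0.31, 0.155, 11/40, 0.26)

D_KL(P||M) = 0.0180 nats
D_KL(Q||M) = 0.0172 nats

JSD(P||Q) = 0.5 × 0.0180 + 0.5 × 0.0172 = 0.0176 nats

Unlike KL divergence, JSD is symmetric and bounded: 0 ≤ JSD ≤ log(2).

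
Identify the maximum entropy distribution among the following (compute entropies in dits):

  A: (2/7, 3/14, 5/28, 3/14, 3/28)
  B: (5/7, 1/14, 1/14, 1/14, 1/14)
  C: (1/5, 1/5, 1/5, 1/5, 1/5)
C

For a discrete distribution over n outcomes, entropy is maximized by the uniform distribution.

Computing entropies:
H(A) = 0.6797 dits
H(B) = 0.4318 dits
H(C) = 0.6990 dits

The uniform distribution (where all probabilities equal 1/5) achieves the maximum entropy of log_10(5) = 0.6990 dits.

Distribution C has the highest entropy.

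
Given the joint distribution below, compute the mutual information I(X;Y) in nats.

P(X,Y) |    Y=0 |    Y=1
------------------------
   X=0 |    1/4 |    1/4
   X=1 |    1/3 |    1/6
0.0144 nats

Mutual information: I(X;Y) = H(X) + H(Y) - H(X,Y)

Marginals:
P(X) = (1/2, 1/2), H(X) = 0.6931 nats
P(Y) = (7/12, 5/12), H(Y) = 0.6792 nats

Joint entropy: H(X,Y) = 1.3580 nats

I(X;Y) = 0.6931 + 0.6792 - 1.3580 = 0.0144 nats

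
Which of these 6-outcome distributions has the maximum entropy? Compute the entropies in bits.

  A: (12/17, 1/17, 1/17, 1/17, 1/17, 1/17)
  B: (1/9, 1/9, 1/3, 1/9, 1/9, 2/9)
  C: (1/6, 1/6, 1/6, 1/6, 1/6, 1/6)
C

For a discrete distribution over n outcomes, entropy is maximized by the uniform distribution.

Computing entropies:
H(A) = 1.5569 bits
H(B) = 2.4194 bits
H(C) = 2.5850 bits

The uniform distribution (where all probabilities equal 1/6) achieves the maximum entropy of log_2(6) = 2.5850 bits.

Distribution C has the highest entropy.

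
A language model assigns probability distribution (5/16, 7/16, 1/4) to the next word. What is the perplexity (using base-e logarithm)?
2.9204

Perplexity is e^H (or exp(H) for natural log).

First, H = -Σ p log p = 1.0717 nats
Perplexity = e^1.0717 = 2.9204

Interpretation: The model's uncertainty is equivalent to choosing uniformly among 2.9 options.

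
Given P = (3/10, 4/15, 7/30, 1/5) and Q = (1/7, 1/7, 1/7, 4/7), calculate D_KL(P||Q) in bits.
0.4235 bits

KL divergence: D_KL(P||Q) = Σ p(x) log(p(x)/q(x))

Computing term by term:
  x=0: 3/10 × log_2[(3/10)/(1/7)] = 3/10 × 1.0704 = 0.3211
  x=1: 4/15 × log_2[(4/15)/(1/7)] = 4/15 × 0.9005 = 0.2401
  x=2: 7/30 × log_2[(7/30)/(1/7)] = 7/30 × 0.7078 = 0.1652
  x=3: 1/5 × log_2[(1/5)/(4/7)] = 1/5 × -1.5146 = -0.3029

D_KL(P||Q) = 0.4235 bits

Note: KL divergence is always non-negative and equals 0 iff P = Q.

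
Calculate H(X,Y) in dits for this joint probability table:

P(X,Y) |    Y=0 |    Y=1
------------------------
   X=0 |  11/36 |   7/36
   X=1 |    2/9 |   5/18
0.5953 dits

Joint entropy is H(X,Y) = -Σ_{x,y} p(x,y) log p(x,y).

Summing over all non-zero entries:
H(X,Y) = -[11/36·log_10(11/36) + 7/36·log_10(7/36) + 2/9·log_10(2/9) + 5/18·log_10(5/18)]
H(X,Y) = 0.5953 dits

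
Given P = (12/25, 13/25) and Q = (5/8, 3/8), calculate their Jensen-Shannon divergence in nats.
0.0107 nats

Jensen-Shannon divergence is:
JSD(P||Q) = 0.5 × D_KL(P||M) + 0.5 × D_KL(Q||M)
where M = 0.5 × (P + Q) is the mixture distribution.

M = 0.5 × (12/25, 13/25) + 0.5 × (5/8, 3/8) = (0.5525, 0.4475)

D_KL(P||M) = 0.0106 nats
D_KL(Q||M) = 0.0108 nats

JSD(P||Q) = 0.5 × 0.0106 + 0.5 × 0.0108 = 0.0107 nats

Unlike KL divergence, JSD is symmetric and bounded: 0 ≤ JSD ≤ log(2).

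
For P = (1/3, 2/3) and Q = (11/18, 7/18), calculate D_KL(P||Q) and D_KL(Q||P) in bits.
D_KL(P||Q) = 0.2269, D_KL(Q||P) = 0.2320

KL divergence is not symmetric: D_KL(P||Q) ≠ D_KL(Q||P) in general.

D_KL(P||Q) = 0.2269 bits
D_KL(Q||P) = 0.2320 bits

No, they are not equal!

This asymmetry is why KL divergence is not a true distance metric.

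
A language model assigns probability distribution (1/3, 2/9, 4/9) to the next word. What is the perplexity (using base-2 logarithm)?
2.8888

Perplexity is 2^H (or exp(H) for natural log).

First, H = -Σ p log p = 1.5305 bits
Perplexity = 2^1.5305 = 2.8888

Interpretation: The model's uncertainty is equivalent to choosing uniformly among 2.9 options.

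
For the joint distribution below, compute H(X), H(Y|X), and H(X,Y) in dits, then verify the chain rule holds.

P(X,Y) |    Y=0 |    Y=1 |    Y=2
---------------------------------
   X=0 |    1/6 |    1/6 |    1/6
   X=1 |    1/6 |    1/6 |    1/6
H(X,Y) = 0.7782, H(X) = 0.3010, H(Y|X) = 0.4771 (all in dits)

Chain rule: H(X,Y) = H(X) + H(Y|X)

Left side — joint entropy directly:
H(X,Y) = -Σ p(x,y) log p(x,y) = 0.7782 dits

Right side — compute H(Y|X) from the conditional distributions:
P(X) = (1/2, 1/2), so H(X) = 0.3010 dits
H(Y|X) = Σ_x P(X=x) · H(Y|X=x):
  P(Y|X=0) = (1/3, 1/3, 1/3), H(Y|X=0) = 0.4771, weight P(X=0) = 1/2
  P(Y|X=1) = (1/3, 1/3, 1/3), H(Y|X=1) = 0.4771, weight P(X=1) = 1/2
H(Y|X) = 0.4771 dits

H(X) + H(Y|X) = 0.3010 + 0.4771 = 0.7782 dits

Both sides equal 0.7782 dits. ✓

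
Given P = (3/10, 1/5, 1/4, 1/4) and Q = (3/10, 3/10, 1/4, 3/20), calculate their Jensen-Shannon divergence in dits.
0.0049 dits

Jensen-Shannon divergence is:
JSD(P||Q) = 0.5 × D_KL(P||M) + 0.5 × D_KL(Q||M)
where M = 0.5 × (P + Q) is the mixture distribution.

M = 0.5 × (3/10, 1/5, 1/4, 1/4) + 0.5 × (3/10, 3/10, 1/4, 3/20) = (3/10, 1/4, 1/4, 1/5)

D_KL(P||M) = 0.0048 dits
D_KL(Q||M) = 0.0050 dits

JSD(P||Q) = 0.5 × 0.0048 + 0.5 × 0.0050 = 0.0049 dits

Unlike KL divergence, JSD is symmetric and bounded: 0 ≤ JSD ≤ log(2).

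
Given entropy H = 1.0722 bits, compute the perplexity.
2.1026

Perplexity is 2^H (or exp(H) for natural log).

H = 1.0722 bits
Perplexity = 2^1.0722 = 2.1026

Interpretation: The model's uncertainty is equivalent to choosing uniformly among 2.1 options.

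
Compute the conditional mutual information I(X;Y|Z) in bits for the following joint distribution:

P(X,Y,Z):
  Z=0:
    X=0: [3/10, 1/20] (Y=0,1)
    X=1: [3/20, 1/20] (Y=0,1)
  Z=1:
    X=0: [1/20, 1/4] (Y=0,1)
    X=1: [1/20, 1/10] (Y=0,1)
0.0180 bits

Conditional mutual information: I(X;Y|Z) = H(X|Z) + H(Y|Z) - H(X,Y|Z)

H(Z) = 0.9928
H(X,Z) = 1.9261 → H(X|Z) = 0.9333
H(Y,Z) = 1.7129 → H(Y|Z) = 0.7201
H(X,Y,Z) = 2.6282 → H(X,Y|Z) = 1.6354

I(X;Y|Z) = 0.9333 + 0.7201 - 1.6354 = 0.0180 bits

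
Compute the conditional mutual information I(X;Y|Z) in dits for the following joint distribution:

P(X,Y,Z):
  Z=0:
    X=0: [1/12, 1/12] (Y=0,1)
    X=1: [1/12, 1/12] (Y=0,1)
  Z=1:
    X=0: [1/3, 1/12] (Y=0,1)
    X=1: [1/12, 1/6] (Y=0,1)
0.0319 dits

Conditional mutual information: I(X;Y|Z) = H(X|Z) + H(Y|Z) - H(X,Y|Z)

H(Z) = 0.2764
H(X,Z) = 0.5683 → H(X|Z) = 0.2919
H(Y,Z) = 0.5683 → H(Y|Z) = 0.2919
H(X,Y,Z) = 0.8283 → H(X,Y|Z) = 0.5519

I(X;Y|Z) = 0.2919 + 0.2919 - 0.5519 = 0.0319 dits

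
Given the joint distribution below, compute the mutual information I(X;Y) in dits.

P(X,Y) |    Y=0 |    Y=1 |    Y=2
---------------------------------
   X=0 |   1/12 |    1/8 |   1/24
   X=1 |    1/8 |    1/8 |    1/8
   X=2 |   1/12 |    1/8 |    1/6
0.0133 dits

Mutual information: I(X;Y) = H(X) + H(Y) - H(X,Y)

Marginals:
P(X) = (1/4, 3/8, 3/8), H(X) = 0.4700 dits
P(Y) = (7/24, 3/8, 1/3), H(Y) = 0.4749 dits

Joint entropy: H(X,Y) = 0.9315 dits

I(X;Y) = 0.4700 + 0.4749 - 0.9315 = 0.0133 dits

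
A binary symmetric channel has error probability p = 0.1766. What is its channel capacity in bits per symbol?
0.3274 bits

For a binary symmetric channel (BSC) with error probability p:
Capacity C = 1 - H(p) bits per symbol

where H(p) = -p log₂(p) - (1-p) log₂(1-p) is the binary entropy function.

H(0.1766) = 0.6726 bits
C = 1 - 0.6726 = 0.3274 bits per symbol

This means we can reliably transmit up to 0.3274 bits of information per channel use.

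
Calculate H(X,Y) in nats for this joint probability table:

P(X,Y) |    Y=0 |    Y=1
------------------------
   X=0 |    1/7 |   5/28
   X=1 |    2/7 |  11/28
1.3106 nats

Joint entropy is H(X,Y) = -Σ_{x,y} p(x,y) log p(x,y).

Summing over all non-zero entries:
H(X,Y) = -[1/7·log_e(1/7) + 5/28·log_e(5/28) + 2/7·log_e(2/7) + 11/28·log_e(11/28)]
H(X,Y) = 1.3106 nats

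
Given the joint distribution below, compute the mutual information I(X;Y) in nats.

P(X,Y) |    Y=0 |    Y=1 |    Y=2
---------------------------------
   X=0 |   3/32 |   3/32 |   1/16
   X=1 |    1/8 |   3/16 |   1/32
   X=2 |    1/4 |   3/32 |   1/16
0.0516 nats

Mutual information: I(X;Y) = H(X) + H(Y) - H(X,Y)

Marginals:
P(X) = (1/4, 11/32, 13/32), H(X) = 1.0796 nats
P(Y) = (15/32, 3/8, 5/32), H(Y) = 1.0130 nats

Joint entropy: H(X,Y) = 2.0410 nats

I(X;Y) = 1.0796 + 1.0130 - 2.0410 = 0.0516 nats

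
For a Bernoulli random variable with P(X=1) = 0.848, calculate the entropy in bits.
0.6148 bits

The binary entropy function is:
H(p) = -p log(p) - (1-p) log(1-p)

H(0.848) = -0.848 × log_2(0.848) - 0.152 × log_2(0.152)
H(0.848) = 0.6148 bits

Note: Binary entropy is maximized at p=0.5 (H=1 bit) and minimized at p=0 or p=1 (H=0).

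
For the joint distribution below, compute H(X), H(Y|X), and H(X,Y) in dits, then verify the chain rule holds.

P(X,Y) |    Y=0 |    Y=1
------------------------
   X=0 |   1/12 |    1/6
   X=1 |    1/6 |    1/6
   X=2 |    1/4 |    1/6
H(X,Y) = 0.7592, H(X) = 0.4680, H(Y|X) = 0.2912 (all in dits)

Chain rule: H(X,Y) = H(X) + H(Y|X)

Left side — joint entropy directly:
H(X,Y) = -Σ p(x,y) log p(x,y) = 0.7592 dits

Right side — compute H(Y|X) from the conditional distributions:
P(X) = (1/4, 1/3, 5/12), so H(X) = 0.4680 dits
H(Y|X) = Σ_x P(X=x) · H(Y|X=x):
  P(Y|X=0) = (1/3, 2/3), H(Y|X=0) = 0.2764, weight P(X=0) = 1/4
  P(Y|X=1) = (1/2, 1/2), H(Y|X=1) = 0.3010, weight P(X=1) = 1/3
  P(Y|X=2) = (3/5, 2/5), H(Y|X=2) = 0.2923, weight P(X=2) = 5/12
H(Y|X) = 0.2912 dits

H(X) + H(Y|X) = 0.4680 + 0.2912 = 0.7592 dits

Both sides equal 0.7592 dits. ✓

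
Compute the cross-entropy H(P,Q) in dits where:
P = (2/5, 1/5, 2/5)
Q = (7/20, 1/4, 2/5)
0.4620 dits

Cross-entropy: H(P,Q) = -Σ p(x) log q(x)

Alternatively: H(P,Q) = H(P) + D_KL(P||Q)
H(P) = 0.4581 dits
D_KL(P||Q) = 0.0038 dits

H(P,Q) = 0.4581 + 0.0038 = 0.4620 dits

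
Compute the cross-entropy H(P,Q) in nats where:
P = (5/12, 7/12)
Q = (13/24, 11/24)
0.7106 nats

Cross-entropy: H(P,Q) = -Σ p(x) log q(x)

Alternatively: H(P,Q) = H(P) + D_KL(P||Q)
H(P) = 0.6792 nats
D_KL(P||Q) = 0.0314 nats

H(P,Q) = 0.6792 + 0.0314 = 0.7106 nats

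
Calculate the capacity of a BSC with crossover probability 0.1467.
0.3985 bits

For a binary symmetric channel (BSC) with error probability p:
Capacity C = 1 - H(p) bits per symbol

where H(p) = -p log₂(p) - (1-p) log₂(1-p) is the binary entropy function.

H(0.1467) = 0.6015 bits
C = 1 - 0.6015 = 0.3985 bits per symbol

This means we can reliably transmit up to 0.3985 bits of information per channel use.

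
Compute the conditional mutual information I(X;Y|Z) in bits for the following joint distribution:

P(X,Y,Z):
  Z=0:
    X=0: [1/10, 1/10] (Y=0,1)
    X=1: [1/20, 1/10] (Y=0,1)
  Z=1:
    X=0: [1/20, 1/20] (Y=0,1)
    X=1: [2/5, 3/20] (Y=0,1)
0.0210 bits

Conditional mutual information: I(X;Y|Z) = H(X|Z) + H(Y|Z) - H(X,Y|Z)

H(Z) = 0.9341
H(X,Z) = 1.6815 → H(X|Z) = 0.7474
H(Y,Z) = 1.8577 → H(Y|Z) = 0.9236
H(X,Y,Z) = 2.5842 → H(X,Y|Z) = 1.6501

I(X;Y|Z) = 0.7474 + 0.9236 - 1.6501 = 0.0210 bits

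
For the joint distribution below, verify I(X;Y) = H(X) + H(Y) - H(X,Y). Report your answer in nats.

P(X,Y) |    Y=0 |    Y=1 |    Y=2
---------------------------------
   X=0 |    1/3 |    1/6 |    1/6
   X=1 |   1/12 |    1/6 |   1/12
I(X;Y) = 0.0378 nats

Mutual information has multiple equivalent forms:
- I(X;Y) = H(X) - H(X|Y)
- I(X;Y) = H(Y) - H(Y|X)
- I(X;Y) = H(X) + H(Y) - H(X,Y)

Computing all quantities:
H(X) = 0.6365, H(Y) = 1.0776, H(X,Y) = 1.6762
H(X|Y) = 0.5987, H(Y|X) = 1.0397

Verification:
H(X) - H(X|Y) = 0.6365 - 0.5987 = 0.0378
H(Y) - H(Y|X) = 1.0776 - 1.0397 = 0.0378
H(X) + H(Y) - H(X,Y) = 0.6365 + 1.0776 - 1.6762 = 0.0378

All forms give I(X;Y) = 0.0378 nats. ✓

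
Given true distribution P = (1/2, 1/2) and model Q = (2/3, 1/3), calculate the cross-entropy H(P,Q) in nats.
0.7520 nats

Cross-entropy: H(P,Q) = -Σ p(x) log q(x)

Alternatively: H(P,Q) = H(P) + D_KL(P||Q)
H(P) = 0.6931 nats
D_KL(P||Q) = 0.0589 nats

H(P,Q) = 0.6931 + 0.0589 = 0.7520 nats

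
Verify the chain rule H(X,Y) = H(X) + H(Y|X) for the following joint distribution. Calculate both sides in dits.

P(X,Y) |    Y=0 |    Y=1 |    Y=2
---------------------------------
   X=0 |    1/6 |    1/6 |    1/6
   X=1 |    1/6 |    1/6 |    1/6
H(X,Y) = 0.7782, H(X) = 0.3010, H(Y|X) = 0.4771 (all in dits)

Chain rule: H(X,Y) = H(X) + H(Y|X)

Left side — joint entropy directly:
H(X,Y) = -Σ p(x,y) log p(x,y) = 0.7782 dits

Right side — compute H(Y|X) from the conditional distributions:
P(X) = (1/2, 1/2), so H(X) = 0.3010 dits
H(Y|X) = Σ_x P(X=x) · H(Y|X=x):
  P(Y|X=0) = (1/3, 1/3, 1/3), H(Y|X=0) = 0.4771, weight P(X=0) = 1/2
  P(Y|X=1) = (1/3, 1/3, 1/3), H(Y|X=1) = 0.4771, weight P(X=1) = 1/2
H(Y|X) = 0.4771 dits

H(X) + H(Y|X) = 0.3010 + 0.4771 = 0.7782 dits

Both sides equal 0.7782 dits. ✓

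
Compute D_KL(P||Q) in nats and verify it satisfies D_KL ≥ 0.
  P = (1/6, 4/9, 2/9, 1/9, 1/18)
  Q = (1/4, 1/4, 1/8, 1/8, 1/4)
0.2194 nats

KL divergence satisfies the Gibbs inequality: D_KL(P||Q) ≥ 0 for all distributions P, Q.

D_KL(P||Q) = Σ p(x) log(p(x)/q(x))
Term by term:
  x=0: 1/6 × log_e[(1/6)/(1/4)] = -0.0676
  x=1: 4/9 × log_e[(4/9)/(1/4)] = 0.2557
  x=2: 2/9 × log_e[(2/9)/(1/8)] = 0.1279
  x=3: 1/9 × log_e[(1/9)/(1/8)] = -0.0131
  x=4: 1/18 × log_e[(1/18)/(1/4)] = -0.0836
D_KL(P||Q) = 0.2194 nats

D_KL(P||Q) = 0.2194 ≥ 0 ✓

This non-negativity is a fundamental property: relative entropy cannot be negative because it measures how different Q is from P.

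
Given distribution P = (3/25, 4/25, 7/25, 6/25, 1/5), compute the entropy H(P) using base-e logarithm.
1.5685 nats

Shannon entropy is H(X) = -Σ p(x) log p(x).

For P = (3/25, 4/25, 7/25, 6/25, 1/5):
H = -3/25 × log_e(3/25) -4/25 × log_e(4/25) -7/25 × log_e(7/25) -6/25 × log_e(6/25) -1/5 × log_e(1/5)
H = 1.5685 nats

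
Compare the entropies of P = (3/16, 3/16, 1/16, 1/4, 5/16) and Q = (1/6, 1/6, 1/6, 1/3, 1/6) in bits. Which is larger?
Q

Computing entropies in bits:
H(P) = 2.1800
H(Q) = 2.2516

Distribution Q has higher entropy.

Intuition: The distribution closer to uniform (more spread out) has higher entropy.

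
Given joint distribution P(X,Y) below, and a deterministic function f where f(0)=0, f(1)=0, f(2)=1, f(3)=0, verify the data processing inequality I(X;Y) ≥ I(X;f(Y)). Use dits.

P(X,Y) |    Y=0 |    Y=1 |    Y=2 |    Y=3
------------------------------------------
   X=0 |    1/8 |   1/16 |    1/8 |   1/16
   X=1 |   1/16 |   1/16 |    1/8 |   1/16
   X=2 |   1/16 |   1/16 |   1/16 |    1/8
I(X;Y) = 0.0171, I(X;f(Y)) = 0.0068, inequality holds: 0.0171 ≥ 0.0068

Data Processing Inequality: For any Markov chain X → Y → Z, we have I(X;Y) ≥ I(X;Z).

Here Z = f(Y) is a deterministic function of Y, forming X → Y → Z.

Original I(X;Y) = 0.0171 dits

After applying f:
P(X,Z) where Z=f(Y):
- P(X,Z=0) = P(X,Y=0) + P(X,Y=1) + P(X,Y=3)
- P(X,Z=1) = P(X,Y=2)

I(X;Z) = I(X;f(Y)) = 0.0068 dits

Verification: 0.0171 ≥ 0.0068 ✓

Information cannot be created by processing; the function f can only lose information about X.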